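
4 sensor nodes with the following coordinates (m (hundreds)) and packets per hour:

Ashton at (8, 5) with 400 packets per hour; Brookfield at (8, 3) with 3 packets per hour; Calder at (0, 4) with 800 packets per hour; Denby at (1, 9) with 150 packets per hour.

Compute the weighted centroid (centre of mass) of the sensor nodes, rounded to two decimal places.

The minimiser of Σwᵢ‖p−pᵢ‖² is the weighted centroid p* = (Σwᵢpᵢ)/(Σwᵢ).
Σwᵢ = 1353.
Σwᵢxᵢ = 400·8 + 3·8 + 800·0 + 150·1 = 3374.
Σwᵢyᵢ = 400·5 + 3·3 + 800·4 + 150·9 = 6559.
x* = 3374/1353 = 2.49, y* = 6559/1353 = 4.85.

(2.49, 4.85)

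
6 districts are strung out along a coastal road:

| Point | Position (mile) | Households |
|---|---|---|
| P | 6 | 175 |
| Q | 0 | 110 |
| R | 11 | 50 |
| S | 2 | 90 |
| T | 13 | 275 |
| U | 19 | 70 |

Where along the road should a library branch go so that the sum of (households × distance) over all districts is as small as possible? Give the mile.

For a sum of weighted absolute distances on a line, the optimum is the weighted median (not the mean). Total weight W = 770; half-weight = 385.
Sort by position and accumulate weight:
  mile 0 (Q, w=110) → cum 110
  mile 2 (S, w=90) → cum 200
  mile 6 (P, w=175) → cum 375
  mile 11 (R, w=50) → cum 425  ≥ 385 → median here
  mile 13 (T, w=275) → cum 700
  mile 19 (U, w=70) → cum 770
Optimal location: mile 11.

x = 11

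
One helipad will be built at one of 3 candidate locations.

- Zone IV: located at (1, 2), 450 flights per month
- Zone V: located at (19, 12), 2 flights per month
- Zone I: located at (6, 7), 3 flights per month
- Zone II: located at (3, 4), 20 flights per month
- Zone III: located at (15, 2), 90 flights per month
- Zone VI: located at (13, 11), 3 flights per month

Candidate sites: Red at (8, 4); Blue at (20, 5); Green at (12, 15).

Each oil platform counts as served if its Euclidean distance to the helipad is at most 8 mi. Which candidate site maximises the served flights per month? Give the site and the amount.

Coverage radius r = 8 mi; a point is covered iff (Δx)²+(Δy)² ≤ 8² = 64.
  Red (8, 4): covers {Zone IV, Zone I, Zone II, Zone III} → 563
  Blue (20, 5): covers {Zone V, Zone III} → 92
  Green (12, 15): covers {Zone V, Zone VI} → 5
Maximum coverage at Red: 563 flights per month.

Red, covering 563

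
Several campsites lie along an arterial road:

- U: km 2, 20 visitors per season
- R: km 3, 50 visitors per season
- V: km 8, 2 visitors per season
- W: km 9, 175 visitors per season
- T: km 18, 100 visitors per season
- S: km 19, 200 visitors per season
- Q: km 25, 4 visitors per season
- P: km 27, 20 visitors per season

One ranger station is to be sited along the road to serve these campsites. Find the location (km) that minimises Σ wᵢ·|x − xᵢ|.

For a sum of weighted absolute distances on a line, the optimum is the weighted median (not the mean). Total weight W = 571; half-weight = 285.5.
Sort by position and accumulate weight:
  km 2 (U, w=20) → cum 20
  km 3 (R, w=50) → cum 70
  km 8 (V, w=2) → cum 72
  km 9 (W, w=175) → cum 247
  km 18 (T, w=100) → cum 347  ≥ 285.5 → median here
  km 19 (S, w=200) → cum 547
  km 25 (Q, w=4) → cum 551
  km 27 (P, w=20) → cum 571
Optimal location: km 18.

x = 18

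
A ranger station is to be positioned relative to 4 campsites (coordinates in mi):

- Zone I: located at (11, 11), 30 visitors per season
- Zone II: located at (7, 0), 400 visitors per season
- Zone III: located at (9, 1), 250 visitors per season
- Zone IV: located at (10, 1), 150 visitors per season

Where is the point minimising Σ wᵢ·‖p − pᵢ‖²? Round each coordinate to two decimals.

(8.29, 0.88)

The minimiser of Σwᵢ‖p−pᵢ‖² is the weighted centroid p* = (Σwᵢpᵢ)/(Σwᵢ).
Σwᵢ = 830.
Σwᵢxᵢ = 30·11 + 400·7 + 250·9 + 150·10 = 6880.
Σwᵢyᵢ = 30·11 + 400·0 + 250·1 + 150·1 = 730.
x* = 6880/830 = 8.29, y* = 730/830 = 0.88.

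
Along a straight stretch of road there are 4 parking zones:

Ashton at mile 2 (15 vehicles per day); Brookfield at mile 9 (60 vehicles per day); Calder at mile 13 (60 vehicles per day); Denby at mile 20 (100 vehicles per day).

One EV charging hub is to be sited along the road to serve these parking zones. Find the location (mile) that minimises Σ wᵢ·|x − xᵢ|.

For a sum of weighted absolute distances on a line, the optimum is the weighted median (not the mean). Total weight W = 235; half-weight = 117.5.
Sort by position and accumulate weight:
  mile 2 (Ashton, w=15) → cum 15
  mile 9 (Brookfield, w=60) → cum 75
  mile 13 (Calder, w=60) → cum 135  ≥ 117.5 → median here
  mile 20 (Denby, w=100) → cum 235
Optimal location: mile 13.

x = 13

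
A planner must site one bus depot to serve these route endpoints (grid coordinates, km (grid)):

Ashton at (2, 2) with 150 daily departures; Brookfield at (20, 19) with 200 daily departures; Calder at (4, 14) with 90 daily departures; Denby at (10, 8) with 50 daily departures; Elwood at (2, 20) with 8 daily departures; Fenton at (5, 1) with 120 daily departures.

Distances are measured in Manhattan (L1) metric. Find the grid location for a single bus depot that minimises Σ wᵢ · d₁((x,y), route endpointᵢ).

(5, 8)

Manhattan distance separates: Σwᵢ(|x−xᵢ|+|y−yᵢ|) = Σwᵢ|x−xᵢ| + Σwᵢ|y−yᵢ|, so x and y are optimised independently as 1-D weighted medians.
Total weight W = 618; half = 309.
x-coordinate, sorted with cumulative weight:
  x=2 (Ashton, w=150) cum 150
  x=2 (Elwood, w=8) cum 158
  x=4 (Calder, w=90) cum 248
  x=5 (Fenton, w=120) cum 368  ← median
  x=10 (Denby, w=50) cum 418
  x=20 (Brookfield, w=200) cum 618
⇒ x* = 5
y-coordinate, sorted with cumulative weight:
  y=1 (Fenton, w=120) cum 120
  y=2 (Ashton, w=150) cum 270
  y=8 (Denby, w=50) cum 320  ← median
  y=14 (Calder, w=90) cum 410
  y=19 (Brookfield, w=200) cum 610
  y=20 (Elwood, w=8) cum 618
⇒ y* = 8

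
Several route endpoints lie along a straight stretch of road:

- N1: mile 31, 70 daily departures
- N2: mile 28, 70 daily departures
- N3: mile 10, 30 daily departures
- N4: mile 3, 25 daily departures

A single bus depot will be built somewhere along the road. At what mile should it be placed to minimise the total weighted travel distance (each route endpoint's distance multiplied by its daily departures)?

x = 28

For a sum of weighted absolute distances on a line, the optimum is the weighted median (not the mean). Total weight W = 195; half-weight = 97.5.
Sort by position and accumulate weight:
  mile 3 (N4, w=25) → cum 25
  mile 10 (N3, w=30) → cum 55
  mile 28 (N2, w=70) → cum 125  ≥ 97.5 → median here
  mile 31 (N1, w=70) → cum 195
Optimal location: mile 28.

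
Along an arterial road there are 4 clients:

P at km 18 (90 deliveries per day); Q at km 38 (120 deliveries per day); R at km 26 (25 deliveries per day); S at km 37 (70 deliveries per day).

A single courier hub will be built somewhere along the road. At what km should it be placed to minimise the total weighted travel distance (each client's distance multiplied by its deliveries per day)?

x = 37

For a sum of weighted absolute distances on a line, the optimum is the weighted median (not the mean). Total weight W = 305; half-weight = 152.5.
Sort by position and accumulate weight:
  km 18 (P, w=90) → cum 90
  km 26 (R, w=25) → cum 115
  km 37 (S, w=70) → cum 185  ≥ 152.5 → median here
  km 38 (Q, w=120) → cum 305
Optimal location: km 37.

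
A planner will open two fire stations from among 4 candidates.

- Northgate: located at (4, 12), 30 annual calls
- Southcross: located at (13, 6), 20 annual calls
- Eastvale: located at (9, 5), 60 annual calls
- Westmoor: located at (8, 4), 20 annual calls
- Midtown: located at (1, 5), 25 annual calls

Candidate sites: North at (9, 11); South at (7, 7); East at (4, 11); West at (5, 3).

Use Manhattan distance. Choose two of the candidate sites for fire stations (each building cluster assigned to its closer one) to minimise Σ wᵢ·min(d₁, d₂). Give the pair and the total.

Evaluate every pair (each demand assigned to the nearer of the two):
  {South, East}: total = 690
  {North, South}: total = 840
  {East, West}: total = 840
  {South, West}: total = 850
  {North, West}: total = 950
  {North, East}: total = 955
Best pair: {South, East} with total 690.

{South, East}, total 690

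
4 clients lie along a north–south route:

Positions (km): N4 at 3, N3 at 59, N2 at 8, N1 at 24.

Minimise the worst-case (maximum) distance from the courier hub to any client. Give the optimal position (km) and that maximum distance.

location 31, max distance 28

The 1-center on a line is the midpoint of the two extreme points: leftmost at 3, rightmost at 59.
Optimal location = (3 + 59)/2 = 31; maximum distance = (59 − 3)/2 = 28.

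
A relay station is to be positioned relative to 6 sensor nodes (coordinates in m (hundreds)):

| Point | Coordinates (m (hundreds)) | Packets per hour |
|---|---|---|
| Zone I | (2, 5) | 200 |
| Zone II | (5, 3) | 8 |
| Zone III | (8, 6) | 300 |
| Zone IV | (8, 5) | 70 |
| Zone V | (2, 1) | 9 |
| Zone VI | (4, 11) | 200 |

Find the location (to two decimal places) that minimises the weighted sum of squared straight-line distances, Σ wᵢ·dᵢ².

The minimiser of Σwᵢ‖p−pᵢ‖² is the weighted centroid p* = (Σwᵢpᵢ)/(Σwᵢ).
Σwᵢ = 787.
Σwᵢxᵢ = 200·2 + 8·5 + 300·8 + 70·8 + 9·2 + 200·4 = 4218.
Σwᵢyᵢ = 200·5 + 8·3 + 300·6 + 70·5 + 9·1 + 200·11 = 5383.
x* = 4218/787 = 5.36, y* = 5383/787 = 6.84.

(5.36, 6.84)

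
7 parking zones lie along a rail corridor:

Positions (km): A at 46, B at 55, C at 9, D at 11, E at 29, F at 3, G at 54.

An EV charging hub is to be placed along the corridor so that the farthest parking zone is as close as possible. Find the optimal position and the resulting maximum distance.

location 29, max distance 26

The 1-center on a line is the midpoint of the two extreme points: leftmost at 3, rightmost at 55.
Optimal location = (3 + 55)/2 = 29; maximum distance = (55 − 3)/2 = 26.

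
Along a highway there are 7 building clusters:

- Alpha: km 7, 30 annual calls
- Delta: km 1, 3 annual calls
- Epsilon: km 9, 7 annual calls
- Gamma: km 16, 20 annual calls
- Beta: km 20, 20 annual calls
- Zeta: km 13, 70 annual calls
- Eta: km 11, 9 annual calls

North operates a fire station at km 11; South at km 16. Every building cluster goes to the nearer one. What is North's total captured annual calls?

119

The indifferent point is the midpoint (11+16)/2 = 13.5; building clusters left of it (closer to North at 11) go to North, those right go to South.
  Delta at 1 (w=3) → North
  Alpha at 7 (w=30) → North
  Epsilon at 9 (w=7) → North
  Eta at 11 (w=9) → North
  Zeta at 13 (w=70) → North
  Gamma at 16 (w=20) → South
  Beta at 20 (w=20) → South
North captures 119; South captures 40.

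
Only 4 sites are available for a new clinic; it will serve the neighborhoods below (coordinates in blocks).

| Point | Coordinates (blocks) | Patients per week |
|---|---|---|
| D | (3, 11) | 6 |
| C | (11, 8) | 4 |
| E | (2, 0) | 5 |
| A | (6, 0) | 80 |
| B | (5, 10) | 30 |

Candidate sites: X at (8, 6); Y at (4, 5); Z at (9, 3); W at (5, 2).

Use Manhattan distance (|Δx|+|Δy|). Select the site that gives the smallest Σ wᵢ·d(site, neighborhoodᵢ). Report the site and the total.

Total weighted distance at each candidate:
  X (8, 6): total = 990
  Y (4, 5): total = 857
  Z (9, 3): total = 972
  W (5, 2): total = 619
Minimum is at W with total 619 blocks.

W, total 619 blocks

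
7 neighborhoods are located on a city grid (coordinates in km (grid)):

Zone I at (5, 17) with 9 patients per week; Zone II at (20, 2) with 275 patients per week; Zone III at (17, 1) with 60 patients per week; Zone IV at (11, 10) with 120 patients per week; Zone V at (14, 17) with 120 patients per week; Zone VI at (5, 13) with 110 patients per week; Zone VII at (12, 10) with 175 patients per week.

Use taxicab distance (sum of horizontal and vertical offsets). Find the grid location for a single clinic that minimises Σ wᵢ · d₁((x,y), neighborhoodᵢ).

(14, 10)

Manhattan distance separates: Σwᵢ(|x−xᵢ|+|y−yᵢ|) = Σwᵢ|x−xᵢ| + Σwᵢ|y−yᵢ|, so x and y are optimised independently as 1-D weighted medians.
Total weight W = 869; half = 434.5.
x-coordinate, sorted with cumulative weight:
  x=5 (Zone I, w=9) cum 9
  x=5 (Zone VI, w=110) cum 119
  x=11 (Zone IV, w=120) cum 239
  x=12 (Zone VII, w=175) cum 414
  x=14 (Zone V, w=120) cum 534  ← median
  x=17 (Zone III, w=60) cum 594
  x=20 (Zone II, w=275) cum 869
⇒ x* = 14
y-coordinate, sorted with cumulative weight:
  y=1 (Zone III, w=60) cum 60
  y=2 (Zone II, w=275) cum 335
  y=10 (Zone IV, w=120) cum 455  ← median
  y=10 (Zone VII, w=175) cum 630
  y=13 (Zone VI, w=110) cum 740
  y=17 (Zone I, w=9) cum 749
  y=17 (Zone V, w=120) cum 869
⇒ y* = 10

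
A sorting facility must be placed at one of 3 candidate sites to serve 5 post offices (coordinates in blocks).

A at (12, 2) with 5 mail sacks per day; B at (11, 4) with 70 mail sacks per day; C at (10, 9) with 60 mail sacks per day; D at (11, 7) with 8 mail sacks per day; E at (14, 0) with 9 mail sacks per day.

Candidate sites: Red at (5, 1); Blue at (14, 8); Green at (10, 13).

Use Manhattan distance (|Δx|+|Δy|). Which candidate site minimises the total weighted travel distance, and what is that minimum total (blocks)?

Total weighted distance at each candidate:
  Red (5, 1): total = 1636
  Blue (14, 8): total = 934
  Green (10, 13): total = 1214
Minimum is at Blue with total 934 blocks.

Blue, total 934 blocks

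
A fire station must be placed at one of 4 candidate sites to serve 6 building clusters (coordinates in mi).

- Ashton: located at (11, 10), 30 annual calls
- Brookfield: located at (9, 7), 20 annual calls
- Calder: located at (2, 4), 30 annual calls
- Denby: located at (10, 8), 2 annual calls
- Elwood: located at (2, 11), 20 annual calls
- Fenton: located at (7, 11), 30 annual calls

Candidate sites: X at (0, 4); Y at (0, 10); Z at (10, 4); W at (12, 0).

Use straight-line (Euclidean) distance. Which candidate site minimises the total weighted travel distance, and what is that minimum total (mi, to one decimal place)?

Z, total 934.8 mi

Total weighted distance at each candidate:
  X (0, 4): total = 1089.8
  Y (0, 10): total = 986.7
  Z (10, 4): total = 934.8
  W (12, 0): total = 1453.2
Minimum is at Z with total 934.8 mi.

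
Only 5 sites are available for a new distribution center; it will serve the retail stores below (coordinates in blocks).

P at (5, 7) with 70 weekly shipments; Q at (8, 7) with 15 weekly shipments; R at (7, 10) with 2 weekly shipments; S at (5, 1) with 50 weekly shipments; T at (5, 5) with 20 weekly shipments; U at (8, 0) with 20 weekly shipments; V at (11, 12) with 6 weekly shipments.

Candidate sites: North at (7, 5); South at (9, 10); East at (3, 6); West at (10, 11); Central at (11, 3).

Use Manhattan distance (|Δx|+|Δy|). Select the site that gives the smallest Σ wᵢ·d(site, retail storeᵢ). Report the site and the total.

Total weighted distance at each candidate:
  North (7, 5): total = 861
  South (9, 10): total = 1628
  East (3, 6): total = 1030
  West (10, 11): total = 1970
  Central (11, 3): total = 1561
Minimum is at North with total 861 blocks.

North, total 861 blocks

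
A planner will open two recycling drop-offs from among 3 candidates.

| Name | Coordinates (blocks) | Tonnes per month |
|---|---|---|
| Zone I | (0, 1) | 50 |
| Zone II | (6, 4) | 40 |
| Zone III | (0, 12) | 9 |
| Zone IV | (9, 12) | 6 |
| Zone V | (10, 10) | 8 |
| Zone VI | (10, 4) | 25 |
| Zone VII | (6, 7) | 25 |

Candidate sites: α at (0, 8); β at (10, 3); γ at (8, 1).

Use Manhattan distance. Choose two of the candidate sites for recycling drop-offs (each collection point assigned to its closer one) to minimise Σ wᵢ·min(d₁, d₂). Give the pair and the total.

Evaluate every pair (each demand assigned to the nearer of the two):
  {α, β}: total = 902
  {α, γ}: total = 1046
  {β, γ}: total = 1112
Best pair: {α, β} with total 902.

{α, β}, total 902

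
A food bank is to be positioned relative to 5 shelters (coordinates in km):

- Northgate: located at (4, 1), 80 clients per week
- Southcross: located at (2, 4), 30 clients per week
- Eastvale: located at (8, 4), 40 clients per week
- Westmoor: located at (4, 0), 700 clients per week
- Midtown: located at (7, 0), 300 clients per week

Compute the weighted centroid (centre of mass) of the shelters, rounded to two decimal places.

The minimiser of Σwᵢ‖p−pᵢ‖² is the weighted centroid p* = (Σwᵢpᵢ)/(Σwᵢ).
Σwᵢ = 1150.
Σwᵢxᵢ = 80·4 + 30·2 + 40·8 + 700·4 + 300·7 = 5600.
Σwᵢyᵢ = 80·1 + 30·4 + 40·4 + 700·0 + 300·0 = 360.
x* = 5600/1150 = 4.87, y* = 360/1150 = 0.31.

(4.87, 0.31)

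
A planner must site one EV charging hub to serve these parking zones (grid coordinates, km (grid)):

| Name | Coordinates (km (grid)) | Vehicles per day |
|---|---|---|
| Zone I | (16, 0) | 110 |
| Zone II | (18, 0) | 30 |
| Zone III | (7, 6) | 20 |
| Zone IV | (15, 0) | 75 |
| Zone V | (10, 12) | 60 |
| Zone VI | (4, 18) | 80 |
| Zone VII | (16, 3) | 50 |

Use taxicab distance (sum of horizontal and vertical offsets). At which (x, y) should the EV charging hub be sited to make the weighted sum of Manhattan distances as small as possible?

(15, 0)

Manhattan distance separates: Σwᵢ(|x−xᵢ|+|y−yᵢ|) = Σwᵢ|x−xᵢ| + Σwᵢ|y−yᵢ|, so x and y are optimised independently as 1-D weighted medians.
Total weight W = 425; half = 212.5.
x-coordinate, sorted with cumulative weight:
  x=4 (Zone VI, w=80) cum 80
  x=7 (Zone III, w=20) cum 100
  x=10 (Zone V, w=60) cum 160
  x=15 (Zone IV, w=75) cum 235  ← median
  x=16 (Zone I, w=110) cum 345
  x=16 (Zone VII, w=50) cum 395
  x=18 (Zone II, w=30) cum 425
⇒ x* = 15
y-coordinate, sorted with cumulative weight:
  y=0 (Zone I, w=110) cum 110
  y=0 (Zone II, w=30) cum 140
  y=0 (Zone IV, w=75) cum 215  ← median
  y=3 (Zone VII, w=50) cum 265
  y=6 (Zone III, w=20) cum 285
  y=12 (Zone V, w=60) cum 345
  y=18 (Zone VI, w=80) cum 425
⇒ y* = 0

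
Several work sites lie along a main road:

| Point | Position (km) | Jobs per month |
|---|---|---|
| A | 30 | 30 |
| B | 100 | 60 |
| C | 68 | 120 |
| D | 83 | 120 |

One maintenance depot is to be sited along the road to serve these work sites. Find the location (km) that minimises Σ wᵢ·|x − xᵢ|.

For a sum of weighted absolute distances on a line, the optimum is the weighted median (not the mean). Total weight W = 330; half-weight = 165.
Sort by position and accumulate weight:
  km 30 (A, w=30) → cum 30
  km 68 (C, w=120) → cum 150
  km 83 (D, w=120) → cum 270  ≥ 165 → median here
  km 100 (B, w=60) → cum 330
Optimal location: km 83.

x = 83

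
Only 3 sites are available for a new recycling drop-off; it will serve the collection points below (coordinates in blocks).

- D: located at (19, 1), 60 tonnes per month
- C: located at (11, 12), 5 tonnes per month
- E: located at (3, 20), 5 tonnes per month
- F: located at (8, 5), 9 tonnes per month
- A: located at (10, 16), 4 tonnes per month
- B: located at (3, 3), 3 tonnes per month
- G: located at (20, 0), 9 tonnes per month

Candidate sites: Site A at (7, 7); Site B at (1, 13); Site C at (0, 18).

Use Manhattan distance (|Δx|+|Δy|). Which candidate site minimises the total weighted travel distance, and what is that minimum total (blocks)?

Site A, total 1489 blocks

Total weighted distance at each candidate:
  Site A (7, 7): total = 1489
  Site B (1, 13): total = 2407
  Site C (0, 18): total = 2903
Minimum is at Site A with total 1489 blocks.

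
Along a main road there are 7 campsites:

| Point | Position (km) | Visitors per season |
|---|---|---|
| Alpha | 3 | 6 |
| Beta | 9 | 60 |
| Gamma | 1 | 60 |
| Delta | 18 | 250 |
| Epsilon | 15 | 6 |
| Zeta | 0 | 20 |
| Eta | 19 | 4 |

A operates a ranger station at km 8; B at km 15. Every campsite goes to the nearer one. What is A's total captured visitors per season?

146

The indifferent point is the midpoint (8+15)/2 = 11.5; campsites left of it (closer to A at 8) go to A, those right go to B.
  Zeta at 0 (w=20) → A
  Gamma at 1 (w=60) → A
  Alpha at 3 (w=6) → A
  Beta at 9 (w=60) → A
  Epsilon at 15 (w=6) → B
  Delta at 18 (w=250) → B
  Eta at 19 (w=4) → B
A captures 146; B captures 260.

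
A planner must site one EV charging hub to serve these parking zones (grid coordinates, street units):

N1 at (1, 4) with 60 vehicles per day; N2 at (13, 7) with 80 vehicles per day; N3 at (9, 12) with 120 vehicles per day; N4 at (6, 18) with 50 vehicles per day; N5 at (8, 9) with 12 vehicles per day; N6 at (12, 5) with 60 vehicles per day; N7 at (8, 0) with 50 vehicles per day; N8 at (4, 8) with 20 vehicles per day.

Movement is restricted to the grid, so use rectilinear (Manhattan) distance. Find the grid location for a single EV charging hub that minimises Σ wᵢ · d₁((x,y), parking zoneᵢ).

Manhattan distance separates: Σwᵢ(|x−xᵢ|+|y−yᵢ|) = Σwᵢ|x−xᵢ| + Σwᵢ|y−yᵢ|, so x and y are optimised independently as 1-D weighted medians.
Total weight W = 452; half = 226.
x-coordinate, sorted with cumulative weight:
  x=1 (N1, w=60) cum 60
  x=4 (N8, w=20) cum 80
  x=6 (N4, w=50) cum 130
  x=8 (N5, w=12) cum 142
  x=8 (N7, w=50) cum 192
  x=9 (N3, w=120) cum 312  ← median
  x=12 (N6, w=60) cum 372
  x=13 (N2, w=80) cum 452
⇒ x* = 9
y-coordinate, sorted with cumulative weight:
  y=0 (N7, w=50) cum 50
  y=4 (N1, w=60) cum 110
  y=5 (N6, w=60) cum 170
  y=7 (N2, w=80) cum 250  ← median
  y=8 (N8, w=20) cum 270
  y=9 (N5, w=12) cum 282
  y=12 (N3, w=120) cum 402
  y=18 (N4, w=50) cum 452
⇒ y* = 7

(9, 7)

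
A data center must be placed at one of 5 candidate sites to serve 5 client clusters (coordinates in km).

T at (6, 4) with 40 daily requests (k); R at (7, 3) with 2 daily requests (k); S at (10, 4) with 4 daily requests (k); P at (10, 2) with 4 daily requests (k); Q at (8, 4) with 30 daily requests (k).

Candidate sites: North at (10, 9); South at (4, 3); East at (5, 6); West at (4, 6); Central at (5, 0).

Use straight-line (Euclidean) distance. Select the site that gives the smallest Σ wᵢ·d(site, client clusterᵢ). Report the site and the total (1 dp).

Total weighted distance at each candidate:
  North (10, 9): total = 479.1
  South (4, 3): total = 267.8
  East (5, 6): total = 252.0
  West (4, 6): total = 309.9
  Central (5, 0): total = 369.3
Minimum is at East with total 252.0 km.

East, total 252.0 km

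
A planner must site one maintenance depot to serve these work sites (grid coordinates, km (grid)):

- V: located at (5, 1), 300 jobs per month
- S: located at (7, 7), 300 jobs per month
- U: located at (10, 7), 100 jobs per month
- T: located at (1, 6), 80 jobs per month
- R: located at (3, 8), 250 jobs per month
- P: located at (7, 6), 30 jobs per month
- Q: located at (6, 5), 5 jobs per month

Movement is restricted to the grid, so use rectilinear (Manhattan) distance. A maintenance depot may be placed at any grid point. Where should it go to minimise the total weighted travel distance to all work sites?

Manhattan distance separates: Σwᵢ(|x−xᵢ|+|y−yᵢ|) = Σwᵢ|x−xᵢ| + Σwᵢ|y−yᵢ|, so x and y are optimised independently as 1-D weighted medians.
Total weight W = 1065; half = 532.5.
x-coordinate, sorted with cumulative weight:
  x=1 (T, w=80) cum 80
  x=3 (R, w=250) cum 330
  x=5 (V, w=300) cum 630  ← median
  x=6 (Q, w=5) cum 635
  x=7 (S, w=300) cum 935
  x=7 (P, w=30) cum 965
  x=10 (U, w=100) cum 1065
⇒ x* = 5
y-coordinate, sorted with cumulative weight:
  y=1 (V, w=300) cum 300
  y=5 (Q, w=5) cum 305
  y=6 (T, w=80) cum 385
  y=6 (P, w=30) cum 415
  y=7 (S, w=300) cum 715  ← median
  y=7 (U, w=100) cum 815
  y=8 (R, w=250) cum 1065
⇒ y* = 7

(5, 7)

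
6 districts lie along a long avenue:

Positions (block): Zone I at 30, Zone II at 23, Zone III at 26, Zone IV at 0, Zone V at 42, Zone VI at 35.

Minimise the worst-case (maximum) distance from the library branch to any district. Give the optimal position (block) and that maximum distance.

The 1-center on a line is the midpoint of the two extreme points: leftmost at 0, rightmost at 42.
Optimal location = (0 + 42)/2 = 21; maximum distance = (42 − 0)/2 = 21.

location 21, max distance 21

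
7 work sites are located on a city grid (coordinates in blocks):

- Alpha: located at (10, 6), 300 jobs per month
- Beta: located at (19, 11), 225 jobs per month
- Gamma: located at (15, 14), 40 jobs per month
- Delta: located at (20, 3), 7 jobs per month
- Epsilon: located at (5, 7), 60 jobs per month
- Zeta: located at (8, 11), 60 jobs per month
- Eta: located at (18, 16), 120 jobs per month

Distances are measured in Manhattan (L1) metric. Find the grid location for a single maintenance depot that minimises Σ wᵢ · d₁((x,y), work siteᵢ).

Manhattan distance separates: Σwᵢ(|x−xᵢ|+|y−yᵢ|) = Σwᵢ|x−xᵢ| + Σwᵢ|y−yᵢ|, so x and y are optimised independently as 1-D weighted medians.
Total weight W = 812; half = 406.
x-coordinate, sorted with cumulative weight:
  x=5 (Epsilon, w=60) cum 60
  x=8 (Zeta, w=60) cum 120
  x=10 (Alpha, w=300) cum 420  ← median
  x=15 (Gamma, w=40) cum 460
  x=18 (Eta, w=120) cum 580
  x=19 (Beta, w=225) cum 805
  x=20 (Delta, w=7) cum 812
⇒ x* = 10
y-coordinate, sorted with cumulative weight:
  y=3 (Delta, w=7) cum 7
  y=6 (Alpha, w=300) cum 307
  y=7 (Epsilon, w=60) cum 367
  y=11 (Beta, w=225) cum 592  ← median
  y=11 (Zeta, w=60) cum 652
  y=14 (Gamma, w=40) cum 692
  y=16 (Eta, w=120) cum 812
⇒ y* = 11

(10, 11)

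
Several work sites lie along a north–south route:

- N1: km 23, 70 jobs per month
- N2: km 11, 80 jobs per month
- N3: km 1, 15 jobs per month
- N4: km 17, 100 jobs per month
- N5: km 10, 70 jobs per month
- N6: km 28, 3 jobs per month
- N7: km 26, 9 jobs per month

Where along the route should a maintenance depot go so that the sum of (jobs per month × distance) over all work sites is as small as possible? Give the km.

x = 17

For a sum of weighted absolute distances on a line, the optimum is the weighted median (not the mean). Total weight W = 347; half-weight = 173.5.
Sort by position and accumulate weight:
  km 1 (N3, w=15) → cum 15
  km 10 (N5, w=70) → cum 85
  km 11 (N2, w=80) → cum 165
  km 17 (N4, w=100) → cum 265  ≥ 173.5 → median here
  km 23 (N1, w=70) → cum 335
  km 26 (N7, w=9) → cum 344
  km 28 (N6, w=3) → cum 347
Optimal location: km 17.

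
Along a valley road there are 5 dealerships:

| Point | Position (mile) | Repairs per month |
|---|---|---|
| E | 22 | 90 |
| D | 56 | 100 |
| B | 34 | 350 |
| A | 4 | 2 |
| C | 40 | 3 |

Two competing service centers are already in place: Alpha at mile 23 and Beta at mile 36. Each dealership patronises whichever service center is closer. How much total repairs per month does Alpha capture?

92

The indifferent point is the midpoint (23+36)/2 = 29.5; dealerships left of it (closer to Alpha at 23) go to Alpha, those right go to Beta.
  A at 4 (w=2) → Alpha
  E at 22 (w=90) → Alpha
  B at 34 (w=350) → Beta
  C at 40 (w=3) → Beta
  D at 56 (w=100) → Beta
Alpha captures 92; Beta captures 453.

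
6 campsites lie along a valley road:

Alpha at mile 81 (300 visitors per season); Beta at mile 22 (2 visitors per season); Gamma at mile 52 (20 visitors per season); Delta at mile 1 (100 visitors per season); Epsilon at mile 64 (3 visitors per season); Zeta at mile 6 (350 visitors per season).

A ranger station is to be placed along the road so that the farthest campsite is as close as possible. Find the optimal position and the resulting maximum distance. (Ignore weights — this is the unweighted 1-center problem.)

The 1-center on a line is the midpoint of the two extreme points: leftmost at 1, rightmost at 81.
Optimal location = (1 + 81)/2 = 41; maximum distance = (81 − 1)/2 = 40.

location 41, max distance 40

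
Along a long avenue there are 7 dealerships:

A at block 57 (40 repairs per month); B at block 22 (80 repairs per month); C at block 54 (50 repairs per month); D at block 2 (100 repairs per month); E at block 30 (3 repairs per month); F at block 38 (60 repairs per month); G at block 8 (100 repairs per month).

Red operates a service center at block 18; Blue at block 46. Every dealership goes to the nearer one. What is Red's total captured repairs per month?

The indifferent point is the midpoint (18+46)/2 = 32; dealerships left of it (closer to Red at 18) go to Red, those right go to Blue.
  D at 2 (w=100) → Red
  G at 8 (w=100) → Red
  B at 22 (w=80) → Red
  E at 30 (w=3) → Red
  F at 38 (w=60) → Blue
  C at 54 (w=50) → Blue
  A at 57 (w=40) → Blue
Red captures 283; Blue captures 150.

283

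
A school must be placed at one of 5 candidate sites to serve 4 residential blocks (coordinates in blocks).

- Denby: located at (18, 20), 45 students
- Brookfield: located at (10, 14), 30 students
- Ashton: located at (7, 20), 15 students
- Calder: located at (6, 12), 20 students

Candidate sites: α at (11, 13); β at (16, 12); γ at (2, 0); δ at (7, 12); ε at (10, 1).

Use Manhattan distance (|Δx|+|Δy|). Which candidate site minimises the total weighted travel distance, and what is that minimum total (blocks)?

α, total 975 blocks

Total weighted distance at each candidate:
  α (11, 13): total = 975
  β (16, 12): total = 1145
  γ (2, 0): total = 2975
  δ (7, 12): total = 1145
  ε (10, 1): total = 2235
Minimum is at α with total 975 blocks.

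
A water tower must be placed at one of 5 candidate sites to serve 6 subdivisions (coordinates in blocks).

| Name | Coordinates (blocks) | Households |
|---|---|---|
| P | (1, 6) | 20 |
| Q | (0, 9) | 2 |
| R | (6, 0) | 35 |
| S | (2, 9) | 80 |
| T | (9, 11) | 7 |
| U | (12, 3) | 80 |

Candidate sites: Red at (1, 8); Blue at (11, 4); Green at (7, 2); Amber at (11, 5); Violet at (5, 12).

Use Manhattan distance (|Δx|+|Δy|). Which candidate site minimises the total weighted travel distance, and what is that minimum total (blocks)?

Total weighted distance at each candidate:
  Red (1, 8): total = 2016
  Blue (11, 4): total = 1930
  Green (7, 2): total = 1850
  Amber (11, 5): total = 1936
  Violet (5, 12): total = 2466
Minimum is at Green with total 1850 blocks.

Green, total 1850 blocks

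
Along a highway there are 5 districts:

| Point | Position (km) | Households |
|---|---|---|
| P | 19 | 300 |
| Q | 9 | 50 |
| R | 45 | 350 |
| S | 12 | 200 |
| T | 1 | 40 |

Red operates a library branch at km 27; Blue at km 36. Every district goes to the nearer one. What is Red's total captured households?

590

The indifferent point is the midpoint (27+36)/2 = 31.5; districts left of it (closer to Red at 27) go to Red, those right go to Blue.
  T at 1 (w=40) → Red
  Q at 9 (w=50) → Red
  S at 12 (w=200) → Red
  P at 19 (w=300) → Red
  R at 45 (w=350) → Blue
Red captures 590; Blue captures 350.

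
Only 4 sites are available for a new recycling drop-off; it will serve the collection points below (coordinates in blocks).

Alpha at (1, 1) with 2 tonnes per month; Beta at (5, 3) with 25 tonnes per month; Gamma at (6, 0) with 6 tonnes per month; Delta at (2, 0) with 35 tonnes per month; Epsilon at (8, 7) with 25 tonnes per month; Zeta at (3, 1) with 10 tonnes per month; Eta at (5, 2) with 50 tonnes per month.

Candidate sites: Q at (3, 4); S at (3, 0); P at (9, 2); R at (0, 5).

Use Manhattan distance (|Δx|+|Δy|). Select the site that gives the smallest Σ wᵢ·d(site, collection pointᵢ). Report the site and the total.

S, total 694 blocks

Total weighted distance at each candidate:
  Q (3, 4): total = 732
  S (3, 0): total = 694
  P (9, 2): total = 908
  R (0, 5): total = 1216
Minimum is at S with total 694 blocks.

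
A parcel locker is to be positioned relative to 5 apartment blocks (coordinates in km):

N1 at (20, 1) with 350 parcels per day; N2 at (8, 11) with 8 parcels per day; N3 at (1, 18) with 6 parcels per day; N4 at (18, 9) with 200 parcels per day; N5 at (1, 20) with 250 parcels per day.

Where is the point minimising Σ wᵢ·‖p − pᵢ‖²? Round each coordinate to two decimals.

The minimiser of Σwᵢ‖p−pᵢ‖² is the weighted centroid p* = (Σwᵢpᵢ)/(Σwᵢ).
Σwᵢ = 814.
Σwᵢxᵢ = 350·20 + 8·8 + 6·1 + 200·18 + 250·1 = 10920.
Σwᵢyᵢ = 350·1 + 8·11 + 6·18 + 200·9 + 250·20 = 7346.
x* = 10920/814 = 13.42, y* = 7346/814 = 9.02.

(13.42, 9.02)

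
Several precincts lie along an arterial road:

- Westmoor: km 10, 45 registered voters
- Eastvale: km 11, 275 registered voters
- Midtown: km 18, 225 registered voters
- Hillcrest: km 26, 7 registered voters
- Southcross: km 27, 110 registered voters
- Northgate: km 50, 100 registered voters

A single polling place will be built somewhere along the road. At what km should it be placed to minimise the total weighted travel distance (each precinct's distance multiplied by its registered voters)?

x = 18

For a sum of weighted absolute distances on a line, the optimum is the weighted median (not the mean). Total weight W = 762; half-weight = 381.
Sort by position and accumulate weight:
  km 10 (Westmoor, w=45) → cum 45
  km 11 (Eastvale, w=275) → cum 320
  km 18 (Midtown, w=225) → cum 545  ≥ 381 → median here
  km 26 (Hillcrest, w=7) → cum 552
  km 27 (Southcross, w=110) → cum 662
  km 50 (Northgate, w=100) → cum 762
Optimal location: km 18.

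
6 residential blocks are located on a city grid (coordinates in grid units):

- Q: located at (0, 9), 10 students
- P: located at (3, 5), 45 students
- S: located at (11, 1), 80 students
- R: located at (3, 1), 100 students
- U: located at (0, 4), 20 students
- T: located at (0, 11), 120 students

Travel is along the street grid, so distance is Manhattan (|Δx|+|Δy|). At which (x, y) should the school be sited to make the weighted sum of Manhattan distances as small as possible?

Manhattan distance separates: Σwᵢ(|x−xᵢ|+|y−yᵢ|) = Σwᵢ|x−xᵢ| + Σwᵢ|y−yᵢ|, so x and y are optimised independently as 1-D weighted medians.
Total weight W = 375; half = 187.5.
x-coordinate, sorted with cumulative weight:
  x=0 (Q, w=10) cum 10
  x=0 (U, w=20) cum 30
  x=0 (T, w=120) cum 150
  x=3 (P, w=45) cum 195  ← median
  x=3 (R, w=100) cum 295
  x=11 (S, w=80) cum 375
⇒ x* = 3
y-coordinate, sorted with cumulative weight:
  y=1 (S, w=80) cum 80
  y=1 (R, w=100) cum 180
  y=4 (U, w=20) cum 200  ← median
  y=5 (P, w=45) cum 245
  y=9 (Q, w=10) cum 255
  y=11 (T, w=120) cum 375
⇒ y* = 4

(3, 4)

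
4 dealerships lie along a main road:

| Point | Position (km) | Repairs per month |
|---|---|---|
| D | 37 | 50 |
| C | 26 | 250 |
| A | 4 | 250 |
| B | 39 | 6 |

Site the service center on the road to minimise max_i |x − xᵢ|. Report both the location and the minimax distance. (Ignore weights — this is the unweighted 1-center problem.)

The 1-center on a line is the midpoint of the two extreme points: leftmost at 4, rightmost at 39.
Optimal location = (4 + 39)/2 = 21.5; maximum distance = (39 − 4)/2 = 17.5.

location 21.5, max distance 17.5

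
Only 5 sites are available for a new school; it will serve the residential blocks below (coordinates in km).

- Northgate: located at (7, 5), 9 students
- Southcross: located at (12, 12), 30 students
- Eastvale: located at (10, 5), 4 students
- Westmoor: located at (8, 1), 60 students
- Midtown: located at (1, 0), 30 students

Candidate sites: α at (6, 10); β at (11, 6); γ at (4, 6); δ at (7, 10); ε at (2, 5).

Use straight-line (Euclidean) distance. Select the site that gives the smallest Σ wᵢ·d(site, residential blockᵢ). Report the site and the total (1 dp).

Total weighted distance at each candidate:
  α (6, 10): total = 1149.8
  β (11, 6): total = 925.0
  γ (4, 6): total = 938.2
  δ (7, 10): total = 1123.1
  ε (2, 5): total = 1028.8
Minimum is at β with total 925.0 km.

β, total 925.0 km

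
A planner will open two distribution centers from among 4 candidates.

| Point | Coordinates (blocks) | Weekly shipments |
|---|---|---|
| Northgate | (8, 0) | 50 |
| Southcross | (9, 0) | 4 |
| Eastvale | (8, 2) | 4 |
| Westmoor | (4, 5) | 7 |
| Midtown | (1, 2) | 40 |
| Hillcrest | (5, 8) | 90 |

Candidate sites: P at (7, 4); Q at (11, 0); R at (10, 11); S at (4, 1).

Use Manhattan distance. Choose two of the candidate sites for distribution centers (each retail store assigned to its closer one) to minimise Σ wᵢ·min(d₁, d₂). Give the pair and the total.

Evaluate every pair (each demand assigned to the nearer of the two):
  {P, S}: total = 1014
  {P, Q}: total = 1058
  {Q, S}: total = 1086
  {P, R}: total = 1174
  {R, S}: total = 1202
  {Q, R}: total = 1462
Best pair: {P, S} with total 1014.

{P, S}, total 1014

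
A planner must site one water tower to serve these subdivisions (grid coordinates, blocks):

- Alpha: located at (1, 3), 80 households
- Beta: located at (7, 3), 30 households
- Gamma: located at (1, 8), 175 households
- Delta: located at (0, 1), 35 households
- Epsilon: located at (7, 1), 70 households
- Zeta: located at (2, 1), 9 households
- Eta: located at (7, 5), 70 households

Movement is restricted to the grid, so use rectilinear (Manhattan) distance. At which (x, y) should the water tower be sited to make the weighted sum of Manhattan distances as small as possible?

Manhattan distance separates: Σwᵢ(|x−xᵢ|+|y−yᵢ|) = Σwᵢ|x−xᵢ| + Σwᵢ|y−yᵢ|, so x and y are optimised independently as 1-D weighted medians.
Total weight W = 469; half = 234.5.
x-coordinate, sorted with cumulative weight:
  x=0 (Delta, w=35) cum 35
  x=1 (Alpha, w=80) cum 115
  x=1 (Gamma, w=175) cum 290  ← median
  x=2 (Zeta, w=9) cum 299
  x=7 (Beta, w=30) cum 329
  x=7 (Epsilon, w=70) cum 399
  x=7 (Eta, w=70) cum 469
⇒ x* = 1
y-coordinate, sorted with cumulative weight:
  y=1 (Delta, w=35) cum 35
  y=1 (Epsilon, w=70) cum 105
  y=1 (Zeta, w=9) cum 114
  y=3 (Alpha, w=80) cum 194
  y=3 (Beta, w=30) cum 224
  y=5 (Eta, w=70) cum 294  ← median
  y=8 (Gamma, w=175) cum 469
⇒ y* = 5

(1, 5)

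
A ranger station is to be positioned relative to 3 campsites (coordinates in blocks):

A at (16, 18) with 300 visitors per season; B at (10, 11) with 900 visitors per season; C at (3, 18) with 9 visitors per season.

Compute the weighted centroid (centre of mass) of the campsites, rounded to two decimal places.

(11.44, 12.79)

The minimiser of Σwᵢ‖p−pᵢ‖² is the weighted centroid p* = (Σwᵢpᵢ)/(Σwᵢ).
Σwᵢ = 1209.
Σwᵢxᵢ = 300·16 + 900·10 + 9·3 = 13827.
Σwᵢyᵢ = 300·18 + 900·11 + 9·18 = 15462.
x* = 13827/1209 = 11.44, y* = 15462/1209 = 12.79.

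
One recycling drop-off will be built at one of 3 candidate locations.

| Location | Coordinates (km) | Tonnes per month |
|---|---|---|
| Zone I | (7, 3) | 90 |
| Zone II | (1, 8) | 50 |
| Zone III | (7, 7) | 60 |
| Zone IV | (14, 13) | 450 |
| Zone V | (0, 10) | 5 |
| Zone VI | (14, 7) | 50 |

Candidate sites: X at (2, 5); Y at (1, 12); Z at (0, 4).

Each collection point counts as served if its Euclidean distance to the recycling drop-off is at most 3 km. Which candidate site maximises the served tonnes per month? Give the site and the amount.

Coverage radius r = 3 km; a point is covered iff (Δx)²+(Δy)² ≤ 3² = 9.
  X (2, 5): covers {none} → 0
  Y (1, 12): covers {Zone V} → 5
  Z (0, 4): covers {none} → 0
Maximum coverage at Y: 5 tonnes per month.

Y, covering 5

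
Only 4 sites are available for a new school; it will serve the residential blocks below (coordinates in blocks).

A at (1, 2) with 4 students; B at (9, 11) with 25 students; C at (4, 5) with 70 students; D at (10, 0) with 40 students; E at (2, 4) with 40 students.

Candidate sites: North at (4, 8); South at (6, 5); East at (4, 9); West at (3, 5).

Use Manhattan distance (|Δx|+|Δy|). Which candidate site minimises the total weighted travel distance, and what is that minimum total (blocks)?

Total weighted distance at each candidate:
  North (4, 8): total = 1246
  South (6, 5): total = 957
  East (4, 9): total = 1375
  West (3, 5): total = 950
Minimum is at West with total 950 blocks.

West, total 950 blocks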